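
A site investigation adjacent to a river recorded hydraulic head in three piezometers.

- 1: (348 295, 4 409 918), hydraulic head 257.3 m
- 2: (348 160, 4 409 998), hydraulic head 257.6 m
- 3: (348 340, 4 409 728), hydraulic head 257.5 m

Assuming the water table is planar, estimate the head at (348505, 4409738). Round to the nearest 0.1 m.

256.9 m

Three-point gradient (reference 1): Δ to 2 = (-135, 80, +0.3), Δ to 3 = (45, -190, +0.2).
∂h/∂x = -0.003311, ∂h/∂y = -0.001837 (det = 22050).
h(348505, 4409738) = 257.3 + (-0.003311)·(210) + (-0.001837)·(-180) = 257.3 -0.695 +0.331 = 256.935 m.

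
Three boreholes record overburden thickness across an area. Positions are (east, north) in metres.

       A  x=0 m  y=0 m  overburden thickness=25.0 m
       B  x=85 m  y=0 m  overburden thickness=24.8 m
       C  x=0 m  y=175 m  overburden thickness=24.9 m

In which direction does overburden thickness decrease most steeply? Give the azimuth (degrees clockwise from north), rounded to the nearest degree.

∂d/∂x = (24.8 − 25.0) / (85 − 0) = -0.002353
∂d/∂y = (24.9 − 25.0) / (175 − 0) = -0.0005714
Steepest decrease is along −∇f: components (+0.002353 E, +0.0005714 N).
Azimuth = atan2(+0.002353, +0.0005714) = 76.3° ≈ 076°.

076°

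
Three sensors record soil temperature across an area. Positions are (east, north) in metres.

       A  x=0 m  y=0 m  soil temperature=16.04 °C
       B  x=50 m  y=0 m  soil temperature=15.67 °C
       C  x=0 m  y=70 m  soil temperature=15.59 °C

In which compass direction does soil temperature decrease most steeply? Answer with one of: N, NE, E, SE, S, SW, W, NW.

NE

∂T/∂x = (15.67 − 16.04) / (50 − 0) = -0.007400
∂T/∂y = (15.59 − 16.04) / (70 − 0) = -0.006429
Steepest decrease is along −∇f = (+0.007400 E, +0.006429 N) → northeast.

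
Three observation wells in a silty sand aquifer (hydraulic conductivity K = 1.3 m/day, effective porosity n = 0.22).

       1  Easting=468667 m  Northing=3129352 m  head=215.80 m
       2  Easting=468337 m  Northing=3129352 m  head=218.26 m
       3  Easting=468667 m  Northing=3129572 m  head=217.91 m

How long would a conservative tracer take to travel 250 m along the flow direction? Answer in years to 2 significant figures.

∂h/∂x = (218.26 − 215.80) / (468337 − 468667) = -0.007455
∂h/∂y = (217.91 − 215.80) / (3129572 − 3129352) = +0.009591
|∇h| = √(-0.007455² + 0.009591²) = 0.01215
Seepage velocity v = K·i/n = 1.3 × 0.01215 / 0.22 = 0.0718 m/day.
t = 250 / 0.0718 = 3482 days = 9.53 years.

9.5 years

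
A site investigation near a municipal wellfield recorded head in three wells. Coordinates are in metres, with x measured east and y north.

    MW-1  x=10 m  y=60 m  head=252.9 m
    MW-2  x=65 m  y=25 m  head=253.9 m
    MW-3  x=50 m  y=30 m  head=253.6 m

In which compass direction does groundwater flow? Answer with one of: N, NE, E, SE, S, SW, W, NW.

With h = a·x + b·y + c and MW-1 as origin, the differences give:
  55·a + (-35)·b = +1.0
  40·a + (-30)·b = +0.7
Eliminate b (×(-30) and ×(-35), subtract): -250·a = -5.50 → a = ∂h/∂x = +0.02200
Back-substitute: b = ∂h/∂y = +0.006000.
Flow = −∇h = (-0.02200 east, -0.006000 north), which points west.

W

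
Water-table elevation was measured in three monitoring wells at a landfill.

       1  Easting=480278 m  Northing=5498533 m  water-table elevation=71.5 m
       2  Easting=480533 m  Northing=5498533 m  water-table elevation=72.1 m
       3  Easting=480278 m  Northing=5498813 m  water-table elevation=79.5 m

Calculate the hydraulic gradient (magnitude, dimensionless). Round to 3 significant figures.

0.0287

∂h/∂x = (72.1 − 71.5) / (480533 − 480278) = +0.002353
∂h/∂y = (79.5 − 71.5) / (5498813 − 5498533) = +0.02857
|∇h| = √(0.002353² + 0.02857²) = 0.02867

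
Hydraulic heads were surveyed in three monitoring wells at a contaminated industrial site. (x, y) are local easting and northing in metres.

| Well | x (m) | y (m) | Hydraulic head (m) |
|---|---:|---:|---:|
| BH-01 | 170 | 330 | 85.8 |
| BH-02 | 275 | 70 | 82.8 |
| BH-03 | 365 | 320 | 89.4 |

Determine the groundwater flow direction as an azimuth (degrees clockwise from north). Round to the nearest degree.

Differences from BH-01: to BH-02 (Δx, Δy, Δh) = (105, -260, -3.0); to BH-03 = (195, -10, +3.6).
Solve a·Δx + b·Δy = Δh: det = 105·(-10) − 195·(-260) = 49650.
∂h/∂x = [(-3.0)·(-10) − (+3.6)·(-260)] / 49650 = +0.01946
∂h/∂y = [105·(+3.6) − 195·(-3.0)] / 49650 = +0.01940
Flow direction (−∇h) has components (-0.01946 E, -0.01940 N).
Azimuth = atan2(E, N) = atan2(-0.01946, -0.01940) = 225.1° ≈ 225°.

225°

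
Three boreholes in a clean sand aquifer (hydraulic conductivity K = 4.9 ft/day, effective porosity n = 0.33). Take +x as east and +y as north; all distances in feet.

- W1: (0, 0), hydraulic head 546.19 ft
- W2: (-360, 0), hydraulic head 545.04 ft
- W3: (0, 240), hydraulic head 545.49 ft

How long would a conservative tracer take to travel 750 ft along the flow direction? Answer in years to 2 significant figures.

∂h/∂x = (545.04 − 546.19) / (-360 − 0) = +0.003194
∂h/∂y = (545.49 − 546.19) / (240 − 0) = -0.002917
|∇h| = √(0.003194² + -0.002917²) = 0.004326
Seepage velocity v = K·i/n = 4.9 × 0.004326 / 0.33 = 0.06423 ft/day.
t = 750 / 0.06423 = 1.168e+04 days = 32 years.

32 years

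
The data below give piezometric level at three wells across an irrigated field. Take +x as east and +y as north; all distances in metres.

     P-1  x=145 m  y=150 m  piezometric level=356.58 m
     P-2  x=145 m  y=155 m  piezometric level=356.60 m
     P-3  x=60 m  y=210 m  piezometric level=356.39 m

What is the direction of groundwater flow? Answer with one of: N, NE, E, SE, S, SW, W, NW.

SW

With h = a·x + b·y + c and P-1 as origin, the differences give:
  0·a + 5·b = +0.02
  (-85)·a + 60·b = -0.19
Eliminate b (×60 and ×5, subtract): 425·a = 2.150 → a = ∂h/∂x = +0.005059
Back-substitute: b = ∂h/∂y = +0.004000.
Flow = −∇h = (-0.005059 east, -0.004000 north), which points southwest.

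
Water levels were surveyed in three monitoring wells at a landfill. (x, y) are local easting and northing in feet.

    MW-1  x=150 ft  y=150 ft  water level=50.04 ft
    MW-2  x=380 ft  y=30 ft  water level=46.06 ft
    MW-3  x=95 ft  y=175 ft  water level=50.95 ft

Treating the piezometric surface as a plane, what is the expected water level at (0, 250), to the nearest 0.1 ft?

With h = a·x + b·y + c and MW-1 as origin, the differences give:
  230·a + (-120)·b = -3.98
  (-55)·a + 25·b = +0.91
Eliminate b (×25 and ×(-120), subtract): -850·a = 9.700 → a = ∂h/∂x = -0.01141
Back-substitute: b = ∂h/∂y = +0.01129.
h(0, 250) = 50.04 + (-0.01141)·(-150) + (+0.01129)·(100) = 50.04 +1.712 +1.129 = 52.881 ft.

52.9 ft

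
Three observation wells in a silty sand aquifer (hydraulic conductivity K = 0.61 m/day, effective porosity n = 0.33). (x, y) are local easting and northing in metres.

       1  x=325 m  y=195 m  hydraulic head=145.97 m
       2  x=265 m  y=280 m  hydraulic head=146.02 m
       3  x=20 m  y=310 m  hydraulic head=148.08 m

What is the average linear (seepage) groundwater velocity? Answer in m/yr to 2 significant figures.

7.3 m/yr

Taking 1 as reference: 2−1 = (-60, 85, +0.05); 3−1 = (-305, 115, +2.11).
Determinant of the coordinate differences = (-60)·115 − (-305)·85 = 19025.
∂h/∂x = [(+0.05)·115 − (+2.11)·85] / 19025 = -0.009125
∂h/∂y = [(-60)·(+2.11) − (-305)·(+0.05)] / 19025 = -0.005853
|∇h| = √(-0.009125² + -0.005853²) = 0.01084
Seepage velocity v = K·i/n = 0.61 × 0.01084 / 0.33 = 0.02004 m/day = 7.32 m/yr.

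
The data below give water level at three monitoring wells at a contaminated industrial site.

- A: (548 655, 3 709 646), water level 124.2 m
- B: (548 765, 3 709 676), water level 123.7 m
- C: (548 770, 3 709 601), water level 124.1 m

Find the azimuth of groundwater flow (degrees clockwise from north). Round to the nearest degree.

029°

Taking A as reference: B−A = (110, 30, -0.5); C−A = (115, -45, -0.1).
Determinant of the coordinate differences = 110·(-45) − 115·30 = -8400.
∂h/∂x = [(-0.5)·(-45) − (-0.1)·30] / -8400 = -0.003036
∂h/∂y = [110·(-0.1) − 115·(-0.5)] / -8400 = -0.005536
Flow direction (−∇h) has components (+0.003036 E, +0.005536 N).
Azimuth = atan2(E, N) = atan2(+0.003036, +0.005536) = 28.7° ≈ 029°.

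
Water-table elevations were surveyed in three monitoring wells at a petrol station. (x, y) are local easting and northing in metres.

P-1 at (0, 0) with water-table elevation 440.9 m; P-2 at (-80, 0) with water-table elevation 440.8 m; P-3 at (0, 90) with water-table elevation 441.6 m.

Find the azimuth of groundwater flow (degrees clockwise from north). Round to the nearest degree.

189°

∂h/∂x = (440.8 − 440.9) / (-80 − 0) = +0.001250
∂h/∂y = (441.6 − 440.9) / (90 − 0) = +0.007778
Flow direction (−∇h) has components (-0.001250 E, -0.007778 N).
Azimuth = atan2(E, N) = atan2(-0.001250, -0.007778) = 189.1° ≈ 189°.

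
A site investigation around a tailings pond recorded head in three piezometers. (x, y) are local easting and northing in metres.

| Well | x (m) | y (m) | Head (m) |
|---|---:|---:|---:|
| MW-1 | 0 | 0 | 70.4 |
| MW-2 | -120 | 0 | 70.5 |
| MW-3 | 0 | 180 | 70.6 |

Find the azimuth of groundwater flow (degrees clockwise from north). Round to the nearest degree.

143°

∂h/∂x = (70.5 − 70.4) / (-120 − 0) = -0.0008333
∂h/∂y = (70.6 − 70.4) / (180 − 0) = +0.001111
Flow direction (−∇h) has components (+0.0008333 E, -0.001111 N).
Azimuth = atan2(E, N) = atan2(+0.0008333, -0.001111) = 143.1° ≈ 143°.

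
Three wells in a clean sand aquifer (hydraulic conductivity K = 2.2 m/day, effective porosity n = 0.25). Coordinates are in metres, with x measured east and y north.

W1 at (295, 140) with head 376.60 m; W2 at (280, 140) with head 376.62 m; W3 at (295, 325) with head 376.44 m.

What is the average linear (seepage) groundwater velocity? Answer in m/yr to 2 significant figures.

Differences from W1: to W2 (Δx, Δy, Δh) = (-15, 0, +0.02); to W3 = (0, 185, -0.16).
Solve a·Δx + b·Δy = Δh: det = (-15)·185 − 0·0 = -2775.
∂h/∂x = [(+0.02)·185 − (-0.16)·0] / -2775 = -0.001333
∂h/∂y = [(-15)·(-0.16) − 0·(+0.02)] / -2775 = -0.0008649
|∇h| = √(-0.001333² + -0.0008649²) = 0.001589
Seepage velocity v = K·i/n = 2.2 × 0.001589 / 0.25 = 0.01398 m/day = 5.106 m/yr.

5.1 m/yr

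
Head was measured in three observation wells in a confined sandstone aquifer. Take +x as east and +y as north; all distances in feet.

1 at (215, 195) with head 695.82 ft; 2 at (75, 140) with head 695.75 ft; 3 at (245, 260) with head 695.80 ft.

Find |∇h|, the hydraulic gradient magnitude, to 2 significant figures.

Three-point gradient (reference 1): Δ to 2 = (-140, -55, -0.07), Δ to 3 = (30, 65, -0.02).
∂h/∂x = +0.0007584, ∂h/∂y = -0.0006577 (det = -7450).
|∇h| = √(0.0007584² + -0.0006577²) = 0.001004

0.0010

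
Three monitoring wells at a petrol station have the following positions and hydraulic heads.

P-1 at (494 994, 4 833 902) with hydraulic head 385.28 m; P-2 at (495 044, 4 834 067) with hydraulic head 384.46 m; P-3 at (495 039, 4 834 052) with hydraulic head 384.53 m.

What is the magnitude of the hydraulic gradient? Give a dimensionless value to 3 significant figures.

Three-point gradient (reference P-1): Δ to P-2 = (50, 165, -0.82), Δ to P-3 = (45, 150, -0.75).
∂h/∂x = +0.01000, ∂h/∂y = -0.008000 (det = 75).
|∇h| = √(0.01000² + -0.008000²) = 0.01281

0.0128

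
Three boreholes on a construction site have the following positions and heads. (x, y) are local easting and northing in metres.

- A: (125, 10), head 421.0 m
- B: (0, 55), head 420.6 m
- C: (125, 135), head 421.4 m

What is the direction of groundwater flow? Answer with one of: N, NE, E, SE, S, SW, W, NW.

SW

Differences from A: to B (Δx, Δy, Δh) = (-125, 45, -0.4); to C = (0, 125, +0.4).
Solve a·Δx + b·Δy = Δh: det = (-125)·125 − 0·45 = -15625.
∂h/∂x = [(-0.4)·125 − (+0.4)·45] / -15625 = +0.004352
∂h/∂y = [(-125)·(+0.4) − 0·(-0.4)] / -15625 = +0.003200
Flow = −∇h = (-0.004352 east, -0.003200 north), which points southwest.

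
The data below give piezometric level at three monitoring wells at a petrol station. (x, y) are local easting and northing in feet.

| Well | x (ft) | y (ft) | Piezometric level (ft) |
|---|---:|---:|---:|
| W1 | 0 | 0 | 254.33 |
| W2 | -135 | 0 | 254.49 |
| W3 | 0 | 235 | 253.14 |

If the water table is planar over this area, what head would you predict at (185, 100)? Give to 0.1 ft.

253.6 ft

∂h/∂x = (254.49 − 254.33) / (-135 − 0) = -0.001185
∂h/∂y = (253.14 − 254.33) / (235 − 0) = -0.005064
h(185, 100) = 254.33 + (-0.001185)·(185) + (-0.005064)·(100) = 254.33 -0.219 -0.506 = 253.604 ft.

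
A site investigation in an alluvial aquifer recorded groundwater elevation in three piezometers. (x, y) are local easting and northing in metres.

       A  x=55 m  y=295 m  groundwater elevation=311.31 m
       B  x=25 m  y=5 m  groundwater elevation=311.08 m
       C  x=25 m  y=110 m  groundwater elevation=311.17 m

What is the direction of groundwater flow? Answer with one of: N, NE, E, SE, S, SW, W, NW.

With h = a·x + b·y + c and A as origin, the differences give:
  (-30)·a + (-290)·b = -0.23
  (-30)·a + (-185)·b = -0.14
Eliminate b (×(-185) and ×(-290), subtract): -3150·a = 1.950 → a = ∂h/∂x = -0.0006190
Back-substitute: b = ∂h/∂y = +0.0008571.
Flow = −∇h = (+0.0006190 east, -0.0008571 north), which points southeast.

SE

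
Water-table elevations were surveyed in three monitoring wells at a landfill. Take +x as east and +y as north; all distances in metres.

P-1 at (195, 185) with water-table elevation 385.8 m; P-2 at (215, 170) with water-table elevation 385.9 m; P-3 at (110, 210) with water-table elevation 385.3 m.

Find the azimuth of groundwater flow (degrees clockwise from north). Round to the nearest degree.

Differences from P-1: to P-2 (Δx, Δy, Δh) = (20, -15, +0.1); to P-3 = (-85, 25, -0.5).
Solve a·Δx + b·Δy = Δh: det = 20·25 − (-85)·(-15) = -775.
∂h/∂x = [(+0.1)·25 − (-0.5)·(-15)] / -775 = +0.006452
∂h/∂y = [20·(-0.5) − (-85)·(+0.1)] / -775 = +0.001935
Flow direction (−∇h) has components (-0.006452 E, -0.001935 N).
Azimuth = atan2(E, N) = atan2(-0.006452, -0.001935) = 253.3° ≈ 253°.

253°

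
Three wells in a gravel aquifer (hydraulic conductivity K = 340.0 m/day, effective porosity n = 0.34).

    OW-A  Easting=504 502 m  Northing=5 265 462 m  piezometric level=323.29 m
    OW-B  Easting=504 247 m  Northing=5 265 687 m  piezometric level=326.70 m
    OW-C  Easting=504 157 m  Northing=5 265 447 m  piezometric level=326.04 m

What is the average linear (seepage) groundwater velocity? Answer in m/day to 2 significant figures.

10 m/day

Differences from OW-A: to OW-B (Δx, Δy, Δh) = (-255, 225, +3.41); to OW-C = (-345, -15, +2.75).
Determinant of the coordinate differences = (-255)·(-15) − (-345)·225 = 81450.
∂h/∂x = [(+3.41)·(-15) − (+2.75)·225] / 81450 = -0.008225
∂h/∂y = [(-255)·(+2.75) − (-345)·(+3.41)] / 81450 = +0.005834
|∇h| = √(-0.008225² + 0.005834²) = 0.01008
Seepage velocity v = K·i/n = 340.0 × 0.01008 / 0.34 = 10.08 m/day.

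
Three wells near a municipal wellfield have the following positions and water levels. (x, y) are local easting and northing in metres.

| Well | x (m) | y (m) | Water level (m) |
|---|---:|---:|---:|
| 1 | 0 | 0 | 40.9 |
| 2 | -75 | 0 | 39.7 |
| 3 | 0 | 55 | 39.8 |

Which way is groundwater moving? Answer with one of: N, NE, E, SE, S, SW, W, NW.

∂h/∂x = (39.7 − 40.9) / (-75 − 0) = +0.01600
∂h/∂y = (39.8 − 40.9) / (55 − 0) = -0.02000
Flow = −∇h = (-0.01600 east, +0.02000 north), which points northwest.

NW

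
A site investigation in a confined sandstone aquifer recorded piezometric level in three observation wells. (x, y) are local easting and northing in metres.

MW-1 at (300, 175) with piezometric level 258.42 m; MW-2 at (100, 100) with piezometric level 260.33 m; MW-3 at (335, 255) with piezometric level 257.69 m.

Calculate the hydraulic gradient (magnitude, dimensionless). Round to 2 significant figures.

Taking MW-1 as reference: MW-2−MW-1 = (-200, -75, +1.91); MW-3−MW-1 = (35, 80, -0.73).
Solve a·Δx + b·Δy = Δh: det = (-200)·80 − 35·(-75) = -13375.
∂h/∂x = [(+1.91)·80 − (-0.73)·(-75)] / -13375 = -0.007331
∂h/∂y = [(-200)·(-0.73) − 35·(+1.91)] / -13375 = -0.005918
|∇h| = √(-0.007331² + -0.005918²) = 0.009422

0.0094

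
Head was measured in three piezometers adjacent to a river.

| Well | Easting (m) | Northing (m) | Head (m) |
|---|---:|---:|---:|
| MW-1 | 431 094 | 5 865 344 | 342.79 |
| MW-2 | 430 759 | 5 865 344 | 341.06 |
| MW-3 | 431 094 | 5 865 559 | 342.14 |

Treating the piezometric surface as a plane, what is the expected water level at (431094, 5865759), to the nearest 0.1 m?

341.5 m

∂h/∂x = (341.06 − 342.79) / (430759 − 431094) = +0.005164
∂h/∂y = (342.14 − 342.79) / (5865559 − 5865344) = -0.003023
h(431094, 5865759) = 342.79 + (+0.005164)·(0) + (-0.003023)·(415) = 342.79 +0.000 -1.255 = 341.535 m.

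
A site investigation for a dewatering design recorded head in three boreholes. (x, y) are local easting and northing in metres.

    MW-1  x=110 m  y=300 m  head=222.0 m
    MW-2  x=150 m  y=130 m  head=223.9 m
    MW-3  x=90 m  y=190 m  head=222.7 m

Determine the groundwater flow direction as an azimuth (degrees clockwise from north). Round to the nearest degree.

Differences from MW-1: to MW-2 (Δx, Δy, Δh) = (40, -170, +1.9); to MW-3 = (-20, -110, +0.7).
Solve a·Δx + b·Δy = Δh: det = 40·(-110) − (-20)·(-170) = -7800.
∂h/∂x = [(+1.9)·(-110) − (+0.7)·(-170)] / -7800 = +0.01154
∂h/∂y = [40·(+0.7) − (-20)·(+1.9)] / -7800 = -0.008462
Flow direction (−∇h) has components (-0.01154 E, +0.008462 N).
Azimuth = atan2(E, N) = atan2(-0.01154, +0.008462) = 306.3° ≈ 306°.

306°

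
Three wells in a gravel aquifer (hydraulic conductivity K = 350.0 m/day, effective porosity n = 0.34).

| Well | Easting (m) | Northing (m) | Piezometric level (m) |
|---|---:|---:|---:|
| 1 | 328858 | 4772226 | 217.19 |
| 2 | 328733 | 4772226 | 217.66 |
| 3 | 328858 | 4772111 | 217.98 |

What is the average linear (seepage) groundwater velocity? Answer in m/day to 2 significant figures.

∂h/∂x = (217.66 − 217.19) / (328733 − 328858) = -0.003760
∂h/∂y = (217.98 − 217.19) / (4772111 − 4772226) = -0.006870
|∇h| = √(-0.003760² + -0.006870²) = 0.007832
Seepage velocity v = K·i/n = 350.0 × 0.007832 / 0.34 = 8.062 m/day.

8.1 m/day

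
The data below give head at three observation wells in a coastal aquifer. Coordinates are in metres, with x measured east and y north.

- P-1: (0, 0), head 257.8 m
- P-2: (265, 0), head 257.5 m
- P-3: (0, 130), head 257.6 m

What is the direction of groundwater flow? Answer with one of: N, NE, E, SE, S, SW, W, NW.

∂h/∂x = (257.5 − 257.8) / (265 − 0) = -0.001132
∂h/∂y = (257.6 − 257.8) / (130 − 0) = -0.001538
Flow = −∇h = (+0.001132 east, +0.001538 north), which points northeast.

NE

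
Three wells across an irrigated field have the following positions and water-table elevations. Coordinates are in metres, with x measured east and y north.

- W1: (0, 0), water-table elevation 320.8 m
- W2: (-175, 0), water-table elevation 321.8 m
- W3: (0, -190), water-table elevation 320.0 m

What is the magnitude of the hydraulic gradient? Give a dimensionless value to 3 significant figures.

∂h/∂x = (321.8 − 320.8) / (-175 − 0) = -0.005714
∂h/∂y = (320.0 − 320.8) / (-190 − 0) = +0.004211
|∇h| = √(-0.005714² + 0.004211²) = 0.007098

0.00710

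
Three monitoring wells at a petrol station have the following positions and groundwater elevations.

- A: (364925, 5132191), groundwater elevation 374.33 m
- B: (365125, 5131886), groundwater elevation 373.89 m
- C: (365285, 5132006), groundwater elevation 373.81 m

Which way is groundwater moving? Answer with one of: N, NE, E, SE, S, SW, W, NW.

SE

Differences from A: to B (Δx, Δy, Δh) = (200, -305, -0.44); to C = (360, -185, -0.52).
Determinant of the coordinate differences = 200·(-185) − 360·(-305) = 72800.
∂h/∂x = [(-0.44)·(-185) − (-0.52)·(-305)] / 72800 = -0.001060
∂h/∂y = [200·(-0.52) − 360·(-0.44)] / 72800 = +0.0007473
Flow = −∇h = (+0.001060 east, -0.0007473 north), which points southeast.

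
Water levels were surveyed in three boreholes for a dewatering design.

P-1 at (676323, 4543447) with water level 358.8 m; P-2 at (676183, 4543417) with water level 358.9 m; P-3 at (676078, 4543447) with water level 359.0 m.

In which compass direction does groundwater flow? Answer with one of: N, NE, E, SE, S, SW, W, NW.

SE

Taking P-1 as reference: P-2−P-1 = (-140, -30, +0.1); P-3−P-1 = (-245, 0, +0.2).
Determinant of the coordinate differences = (-140)·0 − (-245)·(-30) = -7350.
∂h/∂x = [(+0.1)·0 − (+0.2)·(-30)] / -7350 = -0.0008163
∂h/∂y = [(-140)·(+0.2) − (-245)·(+0.1)] / -7350 = +0.0004762
Flow = −∇h = (+0.0008163 east, -0.0004762 north), which points southeast.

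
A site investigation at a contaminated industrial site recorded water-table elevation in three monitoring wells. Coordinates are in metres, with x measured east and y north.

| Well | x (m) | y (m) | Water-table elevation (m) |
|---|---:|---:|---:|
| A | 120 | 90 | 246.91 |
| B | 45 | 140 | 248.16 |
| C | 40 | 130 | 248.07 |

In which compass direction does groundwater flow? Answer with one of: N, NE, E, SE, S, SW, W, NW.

Three-point gradient (reference A): Δ to B = (-75, 50, +1.25), Δ to C = (-80, 40, +1.16).
∂h/∂x = -0.008000, ∂h/∂y = +0.01300 (det = 1000).
Flow = −∇h = (+0.008000 east, -0.01300 north), which points southeast.

SE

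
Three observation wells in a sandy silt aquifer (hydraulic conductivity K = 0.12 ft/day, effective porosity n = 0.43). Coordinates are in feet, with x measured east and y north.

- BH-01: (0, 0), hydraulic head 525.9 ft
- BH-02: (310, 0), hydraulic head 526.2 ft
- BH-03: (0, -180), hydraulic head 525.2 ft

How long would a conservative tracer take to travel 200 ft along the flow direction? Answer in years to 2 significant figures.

∂h/∂x = (526.2 − 525.9) / (310 − 0) = +0.0009677
∂h/∂y = (525.2 − 525.9) / (-180 − 0) = +0.003889
|∇h| = √(0.0009677² + 0.003889²) = 0.004008
Seepage velocity v = K·i/n = 0.12 × 0.004008 / 0.43 = 0.001119 ft/day.
t = 200 / 0.001119 = 1.787e+05 days = 489 years.

490 years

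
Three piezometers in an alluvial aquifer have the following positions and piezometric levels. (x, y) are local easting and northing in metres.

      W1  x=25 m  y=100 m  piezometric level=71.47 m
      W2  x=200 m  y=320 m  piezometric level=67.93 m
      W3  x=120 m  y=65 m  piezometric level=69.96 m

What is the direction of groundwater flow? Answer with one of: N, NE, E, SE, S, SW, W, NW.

Taking W1 as reference: W2−W1 = (175, 220, -3.54); W3−W1 = (95, -35, -1.51).
Determinant of the coordinate differences = 175·(-35) − 95·220 = -27025.
∂h/∂x = [(-3.54)·(-35) − (-1.51)·220] / -27025 = -0.01688
∂h/∂y = [175·(-1.51) − 95·(-3.54)] / -27025 = -0.002666
Flow = −∇h = (+0.01688 east, +0.002666 north), which points east.

E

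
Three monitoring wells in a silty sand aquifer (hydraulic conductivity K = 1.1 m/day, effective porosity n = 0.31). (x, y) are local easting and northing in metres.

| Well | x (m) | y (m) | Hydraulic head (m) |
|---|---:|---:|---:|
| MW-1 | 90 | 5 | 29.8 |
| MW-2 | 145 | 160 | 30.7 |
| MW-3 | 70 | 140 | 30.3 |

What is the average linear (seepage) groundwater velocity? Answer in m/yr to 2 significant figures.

7.8 m/yr

Taking MW-1 as reference: MW-2−MW-1 = (55, 155, +0.9); MW-3−MW-1 = (-20, 135, +0.5).
Determinant of the coordinate differences = 55·135 − (-20)·155 = 10525.
∂h/∂x = [(+0.9)·135 − (+0.5)·155] / 10525 = +0.004181
∂h/∂y = [55·(+0.5) − (-20)·(+0.9)] / 10525 = +0.004323
|∇h| = √(0.004181² + 0.004323²) = 0.006014
Seepage velocity v = K·i/n = 1.1 × 0.006014 / 0.31 = 0.02134 m/day = 7.794 m/yr.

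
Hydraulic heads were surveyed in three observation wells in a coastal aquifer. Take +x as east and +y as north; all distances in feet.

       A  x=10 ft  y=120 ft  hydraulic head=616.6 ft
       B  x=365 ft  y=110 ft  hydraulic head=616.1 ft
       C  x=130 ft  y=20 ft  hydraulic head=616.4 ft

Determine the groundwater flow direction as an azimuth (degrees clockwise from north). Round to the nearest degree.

103°

Differences from A: to B (Δx, Δy, Δh) = (355, -10, -0.5); to C = (120, -100, -0.2).
Determinant of the coordinate differences = 355·(-100) − 120·(-10) = -34300.
∂h/∂x = [(-0.5)·(-100) − (-0.2)·(-10)] / -34300 = -0.001399
∂h/∂y = [355·(-0.2) − 120·(-0.5)] / -34300 = +0.0003207
Flow direction (−∇h) has components (+0.001399 E, -0.0003207 N).
Azimuth = atan2(E, N) = atan2(+0.001399, -0.0003207) = 102.9° ≈ 103°.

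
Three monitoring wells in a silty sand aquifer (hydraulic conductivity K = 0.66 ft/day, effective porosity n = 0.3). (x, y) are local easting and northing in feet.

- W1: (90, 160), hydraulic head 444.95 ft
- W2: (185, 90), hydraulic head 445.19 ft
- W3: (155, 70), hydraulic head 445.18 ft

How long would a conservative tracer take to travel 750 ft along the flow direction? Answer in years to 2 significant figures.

450 years

Differences from W1: to W2 (Δx, Δy, Δh) = (95, -70, +0.24); to W3 = (65, -90, +0.23).
Determinant of the coordinate differences = 95·(-90) − 65·(-70) = -4000.
∂h/∂x = [(+0.24)·(-90) − (+0.23)·(-70)] / -4000 = +0.001375
∂h/∂y = [95·(+0.23) − 65·(+0.24)] / -4000 = -0.001563
|∇h| = √(0.001375² + -0.001563²) = 0.002082
Seepage velocity v = K·i/n = 0.66 × 0.002082 / 0.3 = 0.00458 ft/day.
t = 750 / 0.00458 = 1.638e+05 days = 448 years.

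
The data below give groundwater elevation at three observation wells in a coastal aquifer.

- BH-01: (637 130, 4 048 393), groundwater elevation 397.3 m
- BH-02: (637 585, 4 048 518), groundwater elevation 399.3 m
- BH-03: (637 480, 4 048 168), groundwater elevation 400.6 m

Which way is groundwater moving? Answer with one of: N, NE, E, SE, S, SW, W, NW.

Differences from BH-01: to BH-02 (Δx, Δy, Δh) = (455, 125, +2.0); to BH-03 = (350, -225, +3.3).
Determinant of the coordinate differences = 455·(-225) − 350·125 = -146125.
∂h/∂x = [(+2.0)·(-225) − (+3.3)·125] / -146125 = +0.005902
∂h/∂y = [455·(+3.3) − 350·(+2.0)] / -146125 = -0.005485
Flow = −∇h = (-0.005902 east, +0.005485 north), which points northwest.

NW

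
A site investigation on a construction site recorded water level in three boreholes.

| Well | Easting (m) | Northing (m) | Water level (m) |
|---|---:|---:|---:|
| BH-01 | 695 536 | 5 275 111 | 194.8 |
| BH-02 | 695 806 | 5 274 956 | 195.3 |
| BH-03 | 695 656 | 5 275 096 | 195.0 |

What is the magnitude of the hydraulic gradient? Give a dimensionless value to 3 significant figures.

Differences from BH-01: to BH-02 (Δx, Δy, Δh) = (270, -155, +0.5); to BH-03 = (120, -15, +0.2).
Determinant of the coordinate differences = 270·(-15) − 120·(-155) = 14550.
∂h/∂x = [(+0.5)·(-15) − (+0.2)·(-155)] / 14550 = +0.001615
∂h/∂y = [270·(+0.2) − 120·(+0.5)] / 14550 = -0.0004124
|∇h| = √(0.001615² + -0.0004124²) = 0.001667

0.00167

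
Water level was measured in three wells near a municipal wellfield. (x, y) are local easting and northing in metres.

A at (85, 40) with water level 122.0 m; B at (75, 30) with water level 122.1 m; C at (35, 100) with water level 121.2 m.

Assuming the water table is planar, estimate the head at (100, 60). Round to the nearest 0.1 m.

With h = a·x + b·y + c and A as origin, the differences give:
  (-10)·a + (-10)·b = +0.1
  (-50)·a + 60·b = -0.8
Eliminate b (×60 and ×(-10), subtract): -1100·a = -2.00 → a = ∂h/∂x = +0.001818
Back-substitute: b = ∂h/∂y = -0.01182.
h(100, 60) = 122.0 + (+0.001818)·(15) + (-0.01182)·(20) = 122.0 +0.027 -0.236 = 121.791 m.

121.8 m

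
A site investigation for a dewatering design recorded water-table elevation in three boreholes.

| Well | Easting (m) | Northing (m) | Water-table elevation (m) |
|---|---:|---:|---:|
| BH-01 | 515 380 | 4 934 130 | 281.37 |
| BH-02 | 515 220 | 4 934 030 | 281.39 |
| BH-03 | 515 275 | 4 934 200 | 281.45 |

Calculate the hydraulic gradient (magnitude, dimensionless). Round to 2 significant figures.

0.00066

Differences from BH-01: to BH-02 (Δx, Δy, Δh) = (-160, -100, +0.02); to BH-03 = (-105, 70, +0.08).
Determinant of the coordinate differences = (-160)·70 − (-105)·(-100) = -21700.
∂h/∂x = [(+0.02)·70 − (+0.08)·(-100)] / -21700 = -0.0004332
∂h/∂y = [(-160)·(+0.08) − (-105)·(+0.02)] / -21700 = +0.0004931
|∇h| = √(-0.0004332² + 0.0004931²) = 0.0006564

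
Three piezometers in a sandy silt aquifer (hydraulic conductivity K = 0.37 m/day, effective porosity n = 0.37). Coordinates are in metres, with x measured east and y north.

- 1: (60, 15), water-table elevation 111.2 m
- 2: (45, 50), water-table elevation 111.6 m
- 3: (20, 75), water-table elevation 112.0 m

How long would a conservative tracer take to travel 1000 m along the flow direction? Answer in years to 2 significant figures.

240 years

With h = a·x + b·y + c and 1 as origin, the differences give:
  (-15)·a + 35·b = +0.4
  (-40)·a + 60·b = +0.8
Eliminate b (×60 and ×35, subtract): 500·a = -4.00 → a = ∂h/∂x = -0.008000
Back-substitute: b = ∂h/∂y = +0.008000.
|∇h| = √(-0.008000² + 0.008000²) = 0.01131
Seepage velocity v = K·i/n = 0.37 × 0.01131 / 0.37 = 0.01131 m/day.
t = 1000 / 0.01131 = 8.842e+04 days = 242 years.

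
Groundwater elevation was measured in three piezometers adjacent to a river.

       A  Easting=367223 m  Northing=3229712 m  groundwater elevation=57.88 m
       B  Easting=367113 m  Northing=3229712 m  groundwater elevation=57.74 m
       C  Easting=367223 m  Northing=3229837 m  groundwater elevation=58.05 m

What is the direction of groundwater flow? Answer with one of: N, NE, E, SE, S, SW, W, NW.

SW

∂h/∂x = (57.74 − 57.88) / (367113 − 367223) = +0.001273
∂h/∂y = (58.05 − 57.88) / (3229837 − 3229712) = +0.001360
Flow = −∇h = (-0.001273 east, -0.001360 north), which points southwest.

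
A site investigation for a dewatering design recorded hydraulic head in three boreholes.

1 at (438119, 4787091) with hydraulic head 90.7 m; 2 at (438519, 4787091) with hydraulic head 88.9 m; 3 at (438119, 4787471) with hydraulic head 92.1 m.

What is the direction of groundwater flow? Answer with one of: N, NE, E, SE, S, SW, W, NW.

SE

∂h/∂x = (88.9 − 90.7) / (438519 − 438119) = -0.004500
∂h/∂y = (92.1 − 90.7) / (4787471 − 4787091) = +0.003684
Flow = −∇h = (+0.004500 east, -0.003684 north), which points southeast.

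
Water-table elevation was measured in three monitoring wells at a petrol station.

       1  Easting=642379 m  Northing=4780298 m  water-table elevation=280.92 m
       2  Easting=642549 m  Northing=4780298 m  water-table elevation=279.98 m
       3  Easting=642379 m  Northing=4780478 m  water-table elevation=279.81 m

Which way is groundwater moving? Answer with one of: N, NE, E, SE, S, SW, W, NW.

NE

∂h/∂x = (279.98 − 280.92) / (642549 − 642379) = -0.005529
∂h/∂y = (279.81 − 280.92) / (4780478 − 4780298) = -0.006167
Flow = −∇h = (+0.005529 east, +0.006167 north), which points northeast.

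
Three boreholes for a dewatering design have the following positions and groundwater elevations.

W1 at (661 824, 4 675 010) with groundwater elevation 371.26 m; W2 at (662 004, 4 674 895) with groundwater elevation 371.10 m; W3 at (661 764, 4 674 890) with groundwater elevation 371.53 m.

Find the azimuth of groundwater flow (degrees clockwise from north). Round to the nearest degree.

Taking W1 as reference: W2−W1 = (180, -115, -0.16); W3−W1 = (-60, -120, +0.27).
Determinant of the coordinate differences = 180·(-120) − (-60)·(-115) = -28500.
∂h/∂x = [(-0.16)·(-120) − (+0.27)·(-115)] / -28500 = -0.001763
∂h/∂y = [180·(+0.27) − (-60)·(-0.16)] / -28500 = -0.001368
Flow direction (−∇h) has components (+0.001763 E, +0.001368 N).
Azimuth = atan2(E, N) = atan2(+0.001763, +0.001368) = 52.2° ≈ 052°.

052°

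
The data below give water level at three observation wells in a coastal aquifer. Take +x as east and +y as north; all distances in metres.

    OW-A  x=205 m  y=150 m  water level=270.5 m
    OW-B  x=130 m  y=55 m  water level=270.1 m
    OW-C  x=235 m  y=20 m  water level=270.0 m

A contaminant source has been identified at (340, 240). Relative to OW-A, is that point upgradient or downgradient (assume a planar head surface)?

Three-point gradient (reference OW-A): Δ to OW-B = (-75, -95, -0.4), Δ to OW-C = (30, -130, -0.5).
∂h/∂x = +0.0003571, ∂h/∂y = +0.003929 (det = 12600).
Head at (340, 240) = 270.5 + (+0.0003571)·(135) + (+0.003929)·(90) = 270.90 m.
That is higher than the 270.5 m at OW-A, so the point is upgradient.

upgradient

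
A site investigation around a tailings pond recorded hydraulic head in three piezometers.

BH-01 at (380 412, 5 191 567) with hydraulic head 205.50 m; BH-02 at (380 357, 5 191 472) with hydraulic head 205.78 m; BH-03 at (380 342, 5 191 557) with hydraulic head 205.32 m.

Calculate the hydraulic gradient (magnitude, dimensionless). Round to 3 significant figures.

Differences from BH-01: to BH-02 (Δx, Δy, Δh) = (-55, -95, +0.28); to BH-03 = (-70, -10, -0.18).
Determinant of the coordinate differences = (-55)·(-10) − (-70)·(-95) = -6100.
∂h/∂x = [(+0.28)·(-10) − (-0.18)·(-95)] / -6100 = +0.003262
∂h/∂y = [(-55)·(-0.18) − (-70)·(+0.28)] / -6100 = -0.004836
|∇h| = √(0.003262² + -0.004836²) = 0.005833

0.00583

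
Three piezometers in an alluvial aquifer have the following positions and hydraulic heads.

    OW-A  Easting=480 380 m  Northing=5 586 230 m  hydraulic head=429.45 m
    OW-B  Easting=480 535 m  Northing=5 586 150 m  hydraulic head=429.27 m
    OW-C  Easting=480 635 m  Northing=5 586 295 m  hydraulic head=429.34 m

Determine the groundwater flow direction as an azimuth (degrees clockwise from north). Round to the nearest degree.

145°

With h = a·x + b·y + c and OW-A as origin, the differences give:
  155·a + (-80)·b = -0.18
  255·a + 65·b = -0.11
Eliminate b (×65 and ×(-80), subtract): 30475·a = -20.500 → a = ∂h/∂x = -0.0006727
Back-substitute: b = ∂h/∂y = +0.0009467.
Flow direction (−∇h) has components (+0.0006727 E, -0.0009467 N).
Azimuth = atan2(E, N) = atan2(+0.0006727, -0.0009467) = 144.6° ≈ 145°.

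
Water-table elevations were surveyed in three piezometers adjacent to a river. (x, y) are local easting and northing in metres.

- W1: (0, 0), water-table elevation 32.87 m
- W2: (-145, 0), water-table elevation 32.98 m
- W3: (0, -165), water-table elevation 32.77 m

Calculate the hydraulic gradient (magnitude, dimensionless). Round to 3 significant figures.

∂h/∂x = (32.98 − 32.87) / (-145 − 0) = -0.0007586
∂h/∂y = (32.77 − 32.87) / (-165 − 0) = +0.0006061
|∇h| = √(-0.0007586² + 0.0006061²) = 0.000971

0.000971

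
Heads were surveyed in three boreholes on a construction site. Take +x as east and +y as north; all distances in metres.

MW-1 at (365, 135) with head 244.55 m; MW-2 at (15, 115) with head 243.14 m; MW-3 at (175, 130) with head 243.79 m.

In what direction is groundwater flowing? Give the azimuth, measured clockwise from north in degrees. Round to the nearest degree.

257°

Differences from MW-1: to MW-2 (Δx, Δy, Δh) = (-350, -20, -1.41); to MW-3 = (-190, -5, -0.76).
Solve a·Δx + b·Δy = Δh: det = (-350)·(-5) − (-190)·(-20) = -2050.
∂h/∂x = [(-1.41)·(-5) − (-0.76)·(-20)] / -2050 = +0.003976
∂h/∂y = [(-350)·(-0.76) − (-190)·(-1.41)] / -2050 = +0.0009268
Flow direction (−∇h) has components (-0.003976 E, -0.0009268 N).
Azimuth = atan2(E, N) = atan2(-0.003976, -0.0009268) = 256.9° ≈ 257°.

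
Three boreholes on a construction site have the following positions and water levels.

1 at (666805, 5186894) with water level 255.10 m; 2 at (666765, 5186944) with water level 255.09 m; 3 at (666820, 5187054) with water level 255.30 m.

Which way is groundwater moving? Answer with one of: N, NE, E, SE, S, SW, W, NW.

SW

Three-point gradient (reference 1): Δ to 2 = (-40, 50, -0.01), Δ to 3 = (15, 160, +0.20).
∂h/∂x = +0.001622, ∂h/∂y = +0.001098 (det = -7150).
Flow = −∇h = (-0.001622 east, -0.001098 north), which points southwest.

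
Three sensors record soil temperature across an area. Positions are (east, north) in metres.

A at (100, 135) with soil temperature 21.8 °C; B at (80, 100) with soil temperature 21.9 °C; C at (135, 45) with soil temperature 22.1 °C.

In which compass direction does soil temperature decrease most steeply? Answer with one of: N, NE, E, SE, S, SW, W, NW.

Taking A as reference: B−A = (-20, -35, +0.1); C−A = (35, -90, +0.3).
Solve a·Δx + b·Δy = ΔT: det = (-20)·(-90) − 35·(-35) = 3025.
∂T/∂x = [(+0.1)·(-90) − (+0.3)·(-35)] / 3025 = +0.0004959
∂T/∂y = [(-20)·(+0.3) − 35·(+0.1)] / 3025 = -0.003140
Steepest decrease is along −∇f = (-0.0004959 E, +0.003140 N) → north.

N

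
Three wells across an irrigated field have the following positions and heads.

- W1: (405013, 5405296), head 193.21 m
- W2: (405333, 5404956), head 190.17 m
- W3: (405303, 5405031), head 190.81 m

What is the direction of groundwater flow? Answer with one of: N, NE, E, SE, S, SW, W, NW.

S

Differences from W1: to W2 (Δx, Δy, Δh) = (320, -340, -3.04); to W3 = (290, -265, -2.40).
Solve a·Δx + b·Δy = Δh: det = 320·(-265) − 290·(-340) = 13800.
∂h/∂x = [(-3.04)·(-265) − (-2.40)·(-340)] / 13800 = -0.0007536
∂h/∂y = [320·(-2.40) − 290·(-3.04)] / 13800 = +0.008232
Flow = −∇h = (+0.0007536 east, -0.008232 north), which points south.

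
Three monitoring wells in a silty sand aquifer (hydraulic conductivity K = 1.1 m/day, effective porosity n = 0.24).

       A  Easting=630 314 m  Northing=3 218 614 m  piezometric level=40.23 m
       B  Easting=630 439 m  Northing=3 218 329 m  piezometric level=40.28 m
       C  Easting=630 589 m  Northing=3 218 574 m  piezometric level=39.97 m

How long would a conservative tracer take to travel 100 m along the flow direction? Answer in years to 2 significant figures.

49 years

With h = a·x + b·y + c and A as origin, the differences give:
  125·a + (-285)·b = +0.05
  275·a + (-40)·b = -0.26
Eliminate b (×(-40) and ×(-285), subtract): 73375·a = -76.100 → a = ∂h/∂x = -0.001037
Back-substitute: b = ∂h/∂y = -0.0006303.
|∇h| = √(-0.001037² + -0.0006303²) = 0.001214
Seepage velocity v = K·i/n = 1.1 × 0.001214 / 0.24 = 0.005564 m/day.
t = 100 / 0.005564 = 1.797e+04 days = 49.2 years.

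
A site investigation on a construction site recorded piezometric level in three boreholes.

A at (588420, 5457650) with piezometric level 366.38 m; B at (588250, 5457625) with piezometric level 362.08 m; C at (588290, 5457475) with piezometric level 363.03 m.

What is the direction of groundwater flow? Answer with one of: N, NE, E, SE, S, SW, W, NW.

W

Three-point gradient (reference A): Δ to B = (-170, -25, -4.30), Δ to C = (-130, -175, -3.35).
∂h/∂x = +0.02524, ∂h/∂y = +0.0003962 (det = 26500).
Flow = −∇h = (-0.02524 east, -0.0003962 north), which points west.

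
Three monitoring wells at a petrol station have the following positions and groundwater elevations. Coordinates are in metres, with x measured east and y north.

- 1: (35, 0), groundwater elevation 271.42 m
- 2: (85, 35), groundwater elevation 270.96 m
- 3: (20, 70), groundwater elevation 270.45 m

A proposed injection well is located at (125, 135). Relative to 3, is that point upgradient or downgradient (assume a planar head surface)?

With h = a·x + b·y + c and 1 as origin, the differences give:
  50·a + 35·b = -0.46
  (-15)·a + 70·b = -0.97
Eliminate b (×70 and ×35, subtract): 4025·a = 1.750 → a = ∂h/∂x = +0.0004348
Back-substitute: b = ∂h/∂y = -0.01376.
Head at (125, 135) = 271.42 + (+0.0004348)·(90) + (-0.01376)·(135) = 269.60 m.
That is lower than the 270.45 m at 3, so the point is downgradient.

downgradient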